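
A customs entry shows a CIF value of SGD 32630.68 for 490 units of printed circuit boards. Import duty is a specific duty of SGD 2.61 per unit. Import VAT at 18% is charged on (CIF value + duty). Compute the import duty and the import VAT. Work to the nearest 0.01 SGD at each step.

Import duty = 490 × 2.61 = 1278.90
VAT base = CIF + duty = 32630.68 + 1278.90 = 33909.58
Import VAT = 33909.58 × 18% = 6103.72

Import duty: SGD 1278.90; import VAT: SGD 6103.72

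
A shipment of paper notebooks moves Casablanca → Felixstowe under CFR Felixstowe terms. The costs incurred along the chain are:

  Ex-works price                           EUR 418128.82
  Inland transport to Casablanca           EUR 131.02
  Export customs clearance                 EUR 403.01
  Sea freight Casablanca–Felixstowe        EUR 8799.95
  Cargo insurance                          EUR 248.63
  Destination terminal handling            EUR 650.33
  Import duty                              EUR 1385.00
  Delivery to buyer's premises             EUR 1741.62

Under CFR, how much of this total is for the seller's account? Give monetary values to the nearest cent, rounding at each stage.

Seller's account: EUR 427462.80

CFR: the seller pays costs through ocean freight to the destination port, but not insurance.
Seller's account: goods 418128.82 + inland to port 131.02 + export clearance 403.01 + freight 8799.95 = 427462.80
Buyer's account: insurance 248.63 + destination terminal 650.33 + duty 1385.00 + delivery 1741.62 = 4025.58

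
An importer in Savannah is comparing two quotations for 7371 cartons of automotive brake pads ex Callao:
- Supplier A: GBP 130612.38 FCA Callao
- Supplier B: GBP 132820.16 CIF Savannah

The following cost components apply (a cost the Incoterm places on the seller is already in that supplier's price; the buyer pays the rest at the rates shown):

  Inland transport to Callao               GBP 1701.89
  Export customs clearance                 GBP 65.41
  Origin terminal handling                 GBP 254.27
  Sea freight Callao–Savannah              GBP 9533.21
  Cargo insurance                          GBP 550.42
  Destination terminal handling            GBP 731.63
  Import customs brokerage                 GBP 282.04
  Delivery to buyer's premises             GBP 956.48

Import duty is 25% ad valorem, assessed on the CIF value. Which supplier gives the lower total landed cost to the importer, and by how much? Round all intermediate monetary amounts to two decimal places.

Supplier B is cheaper by GBP 10162.65

Supplier A (FCA):
CIF value = FCA price + origin terminal + freight + insurance = 130612.38 + 254.27 + 9533.21 + 550.42 = 140950.28
Import duty = 140950.28 × 25% = 35237.57
Buyer bears (A): 254.27 + 9533.21 + 550.42 + 731.63 + 282.04 + 956.48 = 12308.05
Landed cost (A) = invoice 130612.38 + 12308.05 + duty 35237.57 = 178158.00
Supplier B (CIF):
The CIF price already equals the CIF value: 132820.16
Import duty = 132820.16 × 25% = 33205.04
Buyer bears (B): 731.63 + 282.04 + 956.48 = 1970.15
Landed cost (B) = invoice 132820.16 + 1970.15 + duty 33205.04 = 167995.35
Difference = |178158.00 − 167995.35| = 10162.65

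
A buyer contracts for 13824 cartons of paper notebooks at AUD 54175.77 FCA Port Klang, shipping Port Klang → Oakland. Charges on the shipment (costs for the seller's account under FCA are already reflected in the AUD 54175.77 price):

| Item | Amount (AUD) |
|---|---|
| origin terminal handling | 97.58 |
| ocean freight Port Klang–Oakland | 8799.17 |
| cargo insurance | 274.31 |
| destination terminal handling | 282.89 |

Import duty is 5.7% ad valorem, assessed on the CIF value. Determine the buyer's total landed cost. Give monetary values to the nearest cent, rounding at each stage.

FCA: the seller delivers export-cleared goods to the carrier; the buyer bears costs from that point.
CIF value = FCA price + origin terminal + freight + insurance = 54175.77 + 97.58 + 8799.17 + 274.31 = 63346.83
Import duty = 63346.83 × 5.7% = 3610.77
Buyer bears: origin terminal 97.58 + freight 8799.17 + insurance 274.31 + destination terminal 282.89 + duty 3610.77 = 13064.72
Landed cost = invoice 54175.77 + 13064.72 = 67240.49

Total landed cost: AUD 67240.49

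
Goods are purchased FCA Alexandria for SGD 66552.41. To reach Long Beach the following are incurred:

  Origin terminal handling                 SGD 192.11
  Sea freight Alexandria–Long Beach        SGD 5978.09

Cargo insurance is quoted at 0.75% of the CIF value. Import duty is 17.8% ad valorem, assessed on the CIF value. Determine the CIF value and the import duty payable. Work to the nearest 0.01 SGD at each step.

CIF value: SGD 73272.15; import duty: SGD 13042.44

Let C be the CIF value. C = FCA price + pre-shipment costs + freight + 0.75% × C
C − 0.75% × C = 66552.41 + 192.11 + 5978.09
0.9925 × C = 72722.61
C = 72722.61 / 0.9925 = 73272.15
Insurance premium = 0.75% × 73272.15 = 549.54
Import duty = 73272.15 × 17.8% = 13042.44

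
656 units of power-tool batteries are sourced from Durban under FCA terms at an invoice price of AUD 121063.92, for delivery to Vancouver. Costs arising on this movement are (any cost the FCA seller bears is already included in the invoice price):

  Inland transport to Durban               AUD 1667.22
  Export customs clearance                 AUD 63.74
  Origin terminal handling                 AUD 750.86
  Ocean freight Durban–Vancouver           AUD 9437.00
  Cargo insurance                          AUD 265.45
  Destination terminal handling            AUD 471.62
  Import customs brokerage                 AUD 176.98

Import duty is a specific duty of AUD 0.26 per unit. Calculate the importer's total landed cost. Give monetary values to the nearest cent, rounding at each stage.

FCA: the seller delivers export-cleared goods to the carrier; the buyer bears costs from that point.
Already in the invoice (seller's account under FCA): inland to port, export clearance — exclude.
CIF value = FCA price + origin terminal + freight + insurance = 121063.92 + 750.86 + 9437.00 + 265.45 = 131517.23
Import duty = 656 × 0.26 = 170.56
Buyer bears: origin terminal 750.86 + freight 9437.00 + insurance 265.45 + destination terminal 471.62 + brokerage 176.98 + duty 170.56 = 11272.47
Landed cost = invoice 121063.92 + 11272.47 = 132336.39

Total landed cost: AUD 132336.39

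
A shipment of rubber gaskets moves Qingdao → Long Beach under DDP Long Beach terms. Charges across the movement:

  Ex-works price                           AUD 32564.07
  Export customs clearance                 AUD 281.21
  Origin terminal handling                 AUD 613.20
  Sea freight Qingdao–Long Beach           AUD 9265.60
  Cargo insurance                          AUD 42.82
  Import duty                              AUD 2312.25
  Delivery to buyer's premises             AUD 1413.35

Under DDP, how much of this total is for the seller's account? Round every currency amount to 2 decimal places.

Seller's account: AUD 46492.50

DDP: the seller bears all costs including import duty.
Seller's account: goods 32564.07 + export clearance 281.21 + origin terminal 613.20 + freight 9265.60 + insurance 42.82 + duty 2312.25 + delivery 1413.35 = 46492.50
Buyer's account: 0.00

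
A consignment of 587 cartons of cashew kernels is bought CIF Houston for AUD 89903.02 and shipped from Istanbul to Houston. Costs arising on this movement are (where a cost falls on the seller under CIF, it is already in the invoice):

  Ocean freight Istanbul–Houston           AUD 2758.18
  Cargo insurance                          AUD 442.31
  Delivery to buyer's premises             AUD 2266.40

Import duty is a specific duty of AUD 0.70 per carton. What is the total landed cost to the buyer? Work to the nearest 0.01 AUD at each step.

Total landed cost: AUD 92580.32

CIF: the seller pays costs through ocean freight and marine insurance to the destination port.
Already in the invoice (seller's account under CIF): freight, insurance — exclude.
The CIF price already equals the CIF value: 89903.02
Import duty = 587 × 0.70 = 410.90
Buyer bears: delivery 2266.40 + duty 410.90 = 2677.30
Landed cost = invoice 89903.02 + 2677.30 = 92580.32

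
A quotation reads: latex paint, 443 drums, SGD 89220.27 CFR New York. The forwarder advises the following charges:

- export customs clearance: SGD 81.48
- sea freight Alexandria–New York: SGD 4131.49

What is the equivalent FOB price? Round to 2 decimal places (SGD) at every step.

FOB price: SGD 85088.78

Not relevant to the conversion: export clearance — on the seller under both CFR and FOB; already in the CFR price and stays in the FOB price.
From CFR to FOB, the seller no longer bears: freight.
FOB price = 89220.27 − 4131.49 = 85088.78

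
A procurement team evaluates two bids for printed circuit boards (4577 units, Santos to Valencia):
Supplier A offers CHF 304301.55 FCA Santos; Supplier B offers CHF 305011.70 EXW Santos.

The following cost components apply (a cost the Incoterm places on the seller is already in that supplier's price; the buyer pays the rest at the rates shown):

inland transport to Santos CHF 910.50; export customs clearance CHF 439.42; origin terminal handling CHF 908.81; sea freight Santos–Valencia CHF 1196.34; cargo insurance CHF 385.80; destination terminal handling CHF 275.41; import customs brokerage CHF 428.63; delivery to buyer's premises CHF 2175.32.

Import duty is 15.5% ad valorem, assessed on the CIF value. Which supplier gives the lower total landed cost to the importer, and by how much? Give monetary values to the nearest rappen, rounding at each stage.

Supplier A is cheaper by CHF 2379.38

Supplier A (FCA):
CIF value = FCA price + origin terminal + freight + insurance = 304301.55 + 908.81 + 1196.34 + 385.80 = 306792.50
Import duty = 306792.50 × 15.5% = 47552.84
Buyer bears (A): 908.81 + 1196.34 + 385.80 + 275.41 + 428.63 + 2175.32 = 5370.31
Landed cost (A) = invoice 304301.55 + 5370.31 + duty 47552.84 = 357224.70
Supplier B (EXW):
CIF value = EXW price + inland to port + export clearance + origin terminal + freight + insurance = 305011.70 + 910.50 + 439.42 + 908.81 + 1196.34 + 385.80 = 308852.57
Import duty = 308852.57 × 15.5% = 47872.15
Buyer bears (B): 910.50 + 439.42 + 908.81 + 1196.34 + 385.80 + 275.41 + 428.63 + 2175.32 = 6720.23
Landed cost (B) = invoice 305011.70 + 6720.23 + duty 47872.15 = 359604.08
Difference = |357224.70 − 359604.08| = 2379.38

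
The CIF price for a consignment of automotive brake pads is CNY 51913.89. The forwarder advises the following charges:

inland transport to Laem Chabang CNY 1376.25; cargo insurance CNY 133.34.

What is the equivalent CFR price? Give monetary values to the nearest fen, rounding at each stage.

CFR price: CNY 51780.55

Not relevant to the conversion: inland to port — on the seller under both CIF and CFR; already in the CIF price and stays in the CFR price.
From CIF to CFR, the seller no longer bears: insurance.
CFR price = 51913.89 − 133.34 = 51780.55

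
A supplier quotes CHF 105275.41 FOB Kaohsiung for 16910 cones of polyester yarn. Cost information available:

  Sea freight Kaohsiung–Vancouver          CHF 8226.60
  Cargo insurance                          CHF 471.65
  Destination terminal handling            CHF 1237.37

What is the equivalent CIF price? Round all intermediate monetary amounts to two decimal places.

CIF price: CHF 113973.66

Not relevant to the conversion: destination terminal — on the buyer under both terms; not part of either seller's price.
From FOB to CIF, the seller additionally bears: freight, insurance.
CIF price = 105275.41 + 8226.60 + 471.65 = 113973.66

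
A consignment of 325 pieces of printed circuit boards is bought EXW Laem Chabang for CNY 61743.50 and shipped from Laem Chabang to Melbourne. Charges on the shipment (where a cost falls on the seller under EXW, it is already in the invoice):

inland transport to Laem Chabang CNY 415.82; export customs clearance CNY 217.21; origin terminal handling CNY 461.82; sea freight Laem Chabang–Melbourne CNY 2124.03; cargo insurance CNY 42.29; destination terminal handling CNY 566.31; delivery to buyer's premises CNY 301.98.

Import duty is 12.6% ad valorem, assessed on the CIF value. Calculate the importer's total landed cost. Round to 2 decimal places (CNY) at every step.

EXW: the seller makes goods available at their premises; the buyer bears all onward costs.
CIF value = EXW price + inland to port + export clearance + origin terminal + freight + insurance = 61743.50 + 415.82 + 217.21 + 461.82 + 2124.03 + 42.29 = 65004.67
Import duty = 65004.67 × 12.6% = 8190.59
Buyer bears: inland to port 415.82 + export clearance 217.21 + origin terminal 461.82 + freight 2124.03 + insurance 42.29 + destination terminal 566.31 + delivery 301.98 + duty 8190.59 = 12320.05
Landed cost = invoice 61743.50 + 12320.05 = 74063.55

Total landed cost: CNY 74063.55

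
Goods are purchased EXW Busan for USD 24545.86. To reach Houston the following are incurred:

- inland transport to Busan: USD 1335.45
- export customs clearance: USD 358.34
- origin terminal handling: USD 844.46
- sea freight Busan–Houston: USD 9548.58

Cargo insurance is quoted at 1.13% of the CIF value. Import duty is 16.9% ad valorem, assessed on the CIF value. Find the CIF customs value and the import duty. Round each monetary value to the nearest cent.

CIF value: USD 37051.37; import duty: USD 6261.68

Let C be the CIF value. C = EXW price + pre-shipment costs + freight + 1.13% × C
C − 1.13% × C = 24545.86 + 1335.45 + 358.34 + 844.46 + 9548.58
0.9887 × C = 36632.69
C = 36632.69 / 0.9887 = 37051.37
Insurance premium = 1.13% × 37051.37 = 418.68
Import duty = 37051.37 × 16.9% = 6261.68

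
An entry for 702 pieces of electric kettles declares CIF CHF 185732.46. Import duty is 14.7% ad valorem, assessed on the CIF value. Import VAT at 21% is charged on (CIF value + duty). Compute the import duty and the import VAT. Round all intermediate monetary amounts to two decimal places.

Import duty: CHF 27302.67; import VAT: CHF 44737.38

Import duty = 185732.46 × 14.7% = 27302.67
VAT base = CIF + duty = 185732.46 + 27302.67 = 213035.13
Import VAT = 213035.13 × 21% = 44737.38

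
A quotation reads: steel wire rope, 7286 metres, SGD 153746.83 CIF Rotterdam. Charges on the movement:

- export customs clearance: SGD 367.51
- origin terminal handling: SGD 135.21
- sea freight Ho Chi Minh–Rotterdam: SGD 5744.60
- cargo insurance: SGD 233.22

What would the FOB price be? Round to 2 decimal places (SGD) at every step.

FOB price: SGD 147769.01

Not relevant to the conversion: origin terminal, export clearance — on the seller under both CIF and FOB; already in the CIF price and stays in the FOB price.
From CIF to FOB, the seller no longer bears: freight, insurance.
FOB price = 153746.83 − 5744.60 − 233.22 = 147769.01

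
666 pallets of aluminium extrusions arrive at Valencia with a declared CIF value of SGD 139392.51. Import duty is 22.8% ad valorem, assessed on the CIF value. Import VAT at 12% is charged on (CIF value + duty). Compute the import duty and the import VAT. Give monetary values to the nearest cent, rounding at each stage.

Import duty = 139392.51 × 22.8% = 31781.49
VAT base = CIF + duty = 139392.51 + 31781.49 = 171174.00
Import VAT = 171174.00 × 12% = 20540.88

Import duty: SGD 31781.49; import VAT: SGD 20540.88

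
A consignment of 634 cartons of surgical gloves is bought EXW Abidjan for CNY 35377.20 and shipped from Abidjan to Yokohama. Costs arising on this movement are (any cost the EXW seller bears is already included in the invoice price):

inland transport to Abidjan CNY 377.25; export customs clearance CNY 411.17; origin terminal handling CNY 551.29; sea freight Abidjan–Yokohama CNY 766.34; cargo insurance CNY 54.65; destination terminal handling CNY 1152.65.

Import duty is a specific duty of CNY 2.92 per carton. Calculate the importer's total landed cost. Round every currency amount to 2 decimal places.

Total landed cost: CNY 40541.83

EXW: the seller makes goods available at their premises; the buyer bears all onward costs.
CIF value = EXW price + inland to port + export clearance + origin terminal + freight + insurance = 35377.20 + 377.25 + 411.17 + 551.29 + 766.34 + 54.65 = 37537.90
Import duty = 634 × 2.92 = 1851.28
Buyer bears: inland to port 377.25 + export clearance 411.17 + origin terminal 551.29 + freight 766.34 + insurance 54.65 + destination terminal 1152.65 + duty 1851.28 = 5164.63
Landed cost = invoice 35377.20 + 5164.63 = 40541.83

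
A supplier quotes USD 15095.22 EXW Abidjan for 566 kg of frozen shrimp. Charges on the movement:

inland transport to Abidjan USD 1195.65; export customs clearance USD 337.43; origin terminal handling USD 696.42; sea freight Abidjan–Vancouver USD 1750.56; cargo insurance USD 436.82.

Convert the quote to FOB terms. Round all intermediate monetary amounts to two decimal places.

FOB price: USD 17324.72

Not relevant to the conversion: freight, insurance — on the buyer under both terms; not part of either seller's price.
From EXW to FOB, the seller additionally bears: inland to port, export clearance, origin terminal.
FOB price = 15095.22 + 1195.65 + 337.43 + 696.42 = 17324.72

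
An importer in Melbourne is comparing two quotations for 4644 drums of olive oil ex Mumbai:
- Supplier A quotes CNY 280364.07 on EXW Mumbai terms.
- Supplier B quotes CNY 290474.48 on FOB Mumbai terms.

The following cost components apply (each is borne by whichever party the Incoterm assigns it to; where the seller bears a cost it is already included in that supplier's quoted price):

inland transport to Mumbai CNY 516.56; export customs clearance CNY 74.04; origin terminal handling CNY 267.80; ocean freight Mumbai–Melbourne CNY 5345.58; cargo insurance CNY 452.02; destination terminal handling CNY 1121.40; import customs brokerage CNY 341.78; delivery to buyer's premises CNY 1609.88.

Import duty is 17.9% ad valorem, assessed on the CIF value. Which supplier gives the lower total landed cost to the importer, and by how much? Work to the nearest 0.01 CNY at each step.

Supplier A is cheaper by CNY 10908.12

Supplier A (EXW):
CIF value = EXW price + inland to port + export clearance + origin terminal + freight + insurance = 280364.07 + 516.56 + 74.04 + 267.80 + 5345.58 + 452.02 = 287020.07
Import duty = 287020.07 × 17.9% = 51376.59
Buyer bears (A): 516.56 + 74.04 + 267.80 + 5345.58 + 452.02 + 1121.40 + 341.78 + 1609.88 = 9729.06
Landed cost (A) = invoice 280364.07 + 9729.06 + duty 51376.59 = 341469.72
Supplier B (FOB):
CIF value = FOB price + freight + insurance = 290474.48 + 5345.58 + 452.02 = 296272.08
Import duty = 296272.08 × 17.9% = 53032.70
Buyer bears (B): 5345.58 + 452.02 + 1121.40 + 341.78 + 1609.88 = 8870.66
Landed cost (B) = invoice 290474.48 + 8870.66 + duty 53032.70 = 352377.84
Difference = |341469.72 − 352377.84| = 10908.12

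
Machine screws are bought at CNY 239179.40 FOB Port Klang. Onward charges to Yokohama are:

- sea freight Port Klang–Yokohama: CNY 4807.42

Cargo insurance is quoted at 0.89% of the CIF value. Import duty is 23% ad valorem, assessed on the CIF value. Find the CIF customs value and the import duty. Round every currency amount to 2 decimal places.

Let C be the CIF value. C = FOB price + freight + 0.89% × C
C − 0.89% × C = 239179.40 + 4807.42
0.9911 × C = 243986.82
C = 243986.82 / 0.9911 = 246177.80
Insurance premium = 0.89% × 246177.80 = 2190.98
Import duty = 246177.80 × 23% = 56620.89

CIF value: CNY 246177.80; import duty: CNY 56620.89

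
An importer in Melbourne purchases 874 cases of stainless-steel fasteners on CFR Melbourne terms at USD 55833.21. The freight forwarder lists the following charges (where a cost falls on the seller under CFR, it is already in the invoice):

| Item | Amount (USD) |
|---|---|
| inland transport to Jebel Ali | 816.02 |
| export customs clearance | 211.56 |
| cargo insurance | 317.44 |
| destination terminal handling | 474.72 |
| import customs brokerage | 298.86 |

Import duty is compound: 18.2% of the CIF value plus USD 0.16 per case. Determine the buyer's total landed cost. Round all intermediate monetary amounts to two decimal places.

Total landed cost: USD 67283.49

CFR: the seller pays costs through ocean freight to the destination port, but not insurance.
Already in the invoice (seller's account under CFR): inland to port, export clearance — exclude.
CIF value = CFR price + insurance = 55833.21 + 317.44 = 56150.65
Ad valorem component: 56150.65 × 18.2% = 10219.42
Specific component: 874 × 0.16 = 139.84
Import duty = 10219.42 + 139.84 = 10359.26
Buyer bears: insurance 317.44 + destination terminal 474.72 + brokerage 298.86 + duty 10359.26 = 11450.28
Landed cost = invoice 55833.21 + 11450.28 = 67283.49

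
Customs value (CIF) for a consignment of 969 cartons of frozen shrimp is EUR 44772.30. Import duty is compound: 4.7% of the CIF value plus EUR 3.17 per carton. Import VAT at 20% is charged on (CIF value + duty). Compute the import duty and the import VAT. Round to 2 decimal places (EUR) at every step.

Import duty: EUR 5176.03; import VAT: EUR 9989.67

Ad valorem component: 44772.30 × 4.7% = 2104.30
Specific component: 969 × 3.17 = 3071.73
Import duty = 2104.30 + 3071.73 = 5176.03
VAT base = CIF + duty = 44772.30 + 5176.03 = 49948.33
Import VAT = 49948.33 × 20% = 9989.67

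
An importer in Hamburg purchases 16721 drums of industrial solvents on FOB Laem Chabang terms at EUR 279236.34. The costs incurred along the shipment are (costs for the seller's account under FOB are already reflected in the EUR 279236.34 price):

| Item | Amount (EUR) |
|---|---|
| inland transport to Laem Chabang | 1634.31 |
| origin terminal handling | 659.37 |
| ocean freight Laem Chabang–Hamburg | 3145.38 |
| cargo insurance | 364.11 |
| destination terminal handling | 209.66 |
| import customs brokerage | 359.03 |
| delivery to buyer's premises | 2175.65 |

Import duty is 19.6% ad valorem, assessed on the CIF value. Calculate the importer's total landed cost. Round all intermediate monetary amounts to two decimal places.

FOB: the seller bears costs until goods are on board at the origin port; the buyer bears freight, insurance and all costs thereafter.
Already in the invoice (seller's account under FOB): inland to port, origin terminal — exclude.
CIF value = FOB price + freight + insurance = 279236.34 + 3145.38 + 364.11 = 282745.83
Import duty = 282745.83 × 19.6% = 55418.18
Buyer bears: freight 3145.38 + insurance 364.11 + destination terminal 209.66 + brokerage 359.03 + delivery 2175.65 + duty 55418.18 = 61672.01
Landed cost = invoice 279236.34 + 61672.01 = 340908.35

Total landed cost: EUR 340908.35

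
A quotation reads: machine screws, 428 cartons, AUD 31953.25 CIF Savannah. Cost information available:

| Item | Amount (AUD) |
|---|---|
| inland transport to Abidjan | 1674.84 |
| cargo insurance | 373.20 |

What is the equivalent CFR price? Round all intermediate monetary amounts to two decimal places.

Not relevant to the conversion: inland to port — on the seller under both CIF and CFR; already in the CIF price and stays in the CFR price.
From CIF to CFR, the seller no longer bears: insurance.
CFR price = 31953.25 − 373.20 = 31580.05

CFR price: AUD 31580.05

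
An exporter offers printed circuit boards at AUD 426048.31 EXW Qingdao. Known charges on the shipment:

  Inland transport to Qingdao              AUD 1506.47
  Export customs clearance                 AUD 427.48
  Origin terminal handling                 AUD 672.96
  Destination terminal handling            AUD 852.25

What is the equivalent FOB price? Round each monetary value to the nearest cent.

Not relevant to the conversion: destination terminal — on the buyer under both terms; not part of either seller's price.
From EXW to FOB, the seller additionally bears: inland to port, export clearance, origin terminal.
FOB price = 426048.31 + 1506.47 + 427.48 + 672.96 = 428655.22

FOB price: AUD 428655.22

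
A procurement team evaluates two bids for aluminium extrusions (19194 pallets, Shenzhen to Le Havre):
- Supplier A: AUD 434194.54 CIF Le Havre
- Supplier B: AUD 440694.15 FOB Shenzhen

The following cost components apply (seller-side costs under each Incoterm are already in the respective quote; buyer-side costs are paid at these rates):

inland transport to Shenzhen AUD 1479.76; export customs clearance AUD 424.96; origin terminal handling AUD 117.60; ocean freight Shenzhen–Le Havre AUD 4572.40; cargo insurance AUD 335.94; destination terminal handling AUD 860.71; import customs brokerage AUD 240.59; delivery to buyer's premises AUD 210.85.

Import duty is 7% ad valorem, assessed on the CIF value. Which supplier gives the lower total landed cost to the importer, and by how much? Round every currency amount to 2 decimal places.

Supplier A is cheaper by AUD 12206.50

Supplier A (CIF):
The CIF price already equals the CIF value: 434194.54
Import duty = 434194.54 × 7% = 30393.62
Buyer bears (A): 860.71 + 240.59 + 210.85 = 1312.15
Landed cost (A) = invoice 434194.54 + 1312.15 + duty 30393.62 = 465900.31
Supplier B (FOB):
CIF value = FOB price + freight + insurance = 440694.15 + 4572.40 + 335.94 = 445602.49
Import duty = 445602.49 × 7% = 31192.17
Buyer bears (B): 4572.40 + 335.94 + 860.71 + 240.59 + 210.85 = 6220.49
Landed cost (B) = invoice 440694.15 + 6220.49 + duty 31192.17 = 478106.81
Difference = |465900.31 − 478106.81| = 12206.50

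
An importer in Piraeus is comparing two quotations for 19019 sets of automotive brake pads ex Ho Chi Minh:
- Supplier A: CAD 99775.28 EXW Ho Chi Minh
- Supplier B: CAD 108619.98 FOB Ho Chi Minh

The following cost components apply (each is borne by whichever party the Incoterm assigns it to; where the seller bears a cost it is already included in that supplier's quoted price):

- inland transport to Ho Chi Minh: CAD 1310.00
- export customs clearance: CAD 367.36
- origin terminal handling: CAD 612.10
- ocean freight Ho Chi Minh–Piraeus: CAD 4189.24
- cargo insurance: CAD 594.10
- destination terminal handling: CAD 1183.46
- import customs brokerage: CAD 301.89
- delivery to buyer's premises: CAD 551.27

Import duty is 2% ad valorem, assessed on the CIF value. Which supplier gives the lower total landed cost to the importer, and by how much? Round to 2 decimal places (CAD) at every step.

Supplier A is cheaper by CAD 6686.35

Supplier A (EXW):
CIF value = EXW price + inland to port + export clearance + origin terminal + freight + insurance = 99775.28 + 1310.00 + 367.36 + 612.10 + 4189.24 + 594.10 = 106848.08
Import duty = 106848.08 × 2% = 2136.96
Buyer bears (A): 1310.00 + 367.36 + 612.10 + 4189.24 + 594.10 + 1183.46 + 301.89 + 551.27 = 9109.42
Landed cost (A) = invoice 99775.28 + 9109.42 + duty 2136.96 = 111021.66
Supplier B (FOB):
CIF value = FOB price + freight + insurance = 108619.98 + 4189.24 + 594.10 = 113403.32
Import duty = 113403.32 × 2% = 2268.07
Buyer bears (B): 4189.24 + 594.10 + 1183.46 + 301.89 + 551.27 = 6819.96
Landed cost (B) = invoice 108619.98 + 6819.96 + duty 2268.07 = 117708.01
Difference = |111021.66 − 117708.01| = 6686.35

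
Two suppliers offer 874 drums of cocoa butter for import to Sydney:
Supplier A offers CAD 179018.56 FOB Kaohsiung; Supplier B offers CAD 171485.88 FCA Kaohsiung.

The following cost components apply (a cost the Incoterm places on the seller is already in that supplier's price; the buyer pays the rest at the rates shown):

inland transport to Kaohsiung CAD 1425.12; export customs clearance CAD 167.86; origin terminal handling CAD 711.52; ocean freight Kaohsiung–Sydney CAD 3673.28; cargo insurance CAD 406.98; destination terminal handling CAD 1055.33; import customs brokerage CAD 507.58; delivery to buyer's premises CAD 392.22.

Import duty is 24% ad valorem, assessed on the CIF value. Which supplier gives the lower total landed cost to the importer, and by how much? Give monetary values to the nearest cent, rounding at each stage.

Supplier A (FOB):
CIF value = FOB price + freight + insurance = 179018.56 + 3673.28 + 406.98 = 183098.82
Import duty = 183098.82 × 24% = 43943.72
Buyer bears (A): 3673.28 + 406.98 + 1055.33 + 507.58 + 392.22 = 6035.39
Landed cost (A) = invoice 179018.56 + 6035.39 + duty 43943.72 = 228997.67
Supplier B (FCA):
CIF value = FCA price + origin terminal + freight + insurance = 171485.88 + 711.52 + 3673.28 + 406.98 = 176277.66
Import duty = 176277.66 × 24% = 42306.64
Buyer bears (B): 711.52 + 3673.28 + 406.98 + 1055.33 + 507.58 + 392.22 = 6746.91
Landed cost (B) = invoice 171485.88 + 6746.91 + duty 42306.64 = 220539.43
Difference = |228997.67 − 220539.43| = 8458.24

Supplier B is cheaper by CAD 8458.24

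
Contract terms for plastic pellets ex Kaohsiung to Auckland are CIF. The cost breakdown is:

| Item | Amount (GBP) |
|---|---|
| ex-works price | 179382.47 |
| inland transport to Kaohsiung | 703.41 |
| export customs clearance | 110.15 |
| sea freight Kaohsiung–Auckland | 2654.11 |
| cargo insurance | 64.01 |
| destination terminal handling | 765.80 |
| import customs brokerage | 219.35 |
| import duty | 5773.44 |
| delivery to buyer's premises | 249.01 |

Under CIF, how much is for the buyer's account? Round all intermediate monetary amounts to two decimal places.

Buyer's account: GBP 7007.60

CIF: the seller pays costs through ocean freight and marine insurance to the destination port.
Seller's account: goods 179382.47 + inland to port 703.41 + export clearance 110.15 + freight 2654.11 + insurance 64.01 = 182914.15
Buyer's account: destination terminal 765.80 + brokerage 219.35 + duty 5773.44 + delivery 249.01 = 7007.60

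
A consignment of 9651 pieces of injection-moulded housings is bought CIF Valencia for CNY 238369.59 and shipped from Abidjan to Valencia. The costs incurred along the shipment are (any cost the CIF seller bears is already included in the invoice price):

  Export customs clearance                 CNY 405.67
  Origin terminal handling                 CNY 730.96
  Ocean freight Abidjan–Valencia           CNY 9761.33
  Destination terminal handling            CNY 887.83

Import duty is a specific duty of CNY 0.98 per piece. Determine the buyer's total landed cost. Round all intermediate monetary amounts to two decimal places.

CIF: the seller pays costs through ocean freight and marine insurance to the destination port.
Already in the invoice (seller's account under CIF): export clearance, origin terminal, freight — exclude.
The CIF price already equals the CIF value: 238369.59
Import duty = 9651 × 0.98 = 9457.98
Buyer bears: destination terminal 887.83 + duty 9457.98 = 10345.81
Landed cost = invoice 238369.59 + 10345.81 = 248715.40

Total landed cost: CNY 248715.40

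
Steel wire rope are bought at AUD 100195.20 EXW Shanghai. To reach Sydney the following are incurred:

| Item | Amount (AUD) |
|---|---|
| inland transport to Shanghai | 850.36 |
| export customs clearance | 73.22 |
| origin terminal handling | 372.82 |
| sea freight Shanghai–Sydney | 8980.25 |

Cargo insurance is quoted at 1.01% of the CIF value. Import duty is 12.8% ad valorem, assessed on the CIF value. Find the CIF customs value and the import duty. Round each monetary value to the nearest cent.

CIF value: AUD 111599.00; import duty: AUD 14284.67

Let C be the CIF value. C = EXW price + pre-shipment costs + freight + 1.01% × C
C − 1.01% × C = 100195.20 + 850.36 + 73.22 + 372.82 + 8980.25
0.9899 × C = 110471.85
C = 110471.85 / 0.9899 = 111599.00
Insurance premium = 1.01% × 111599.00 = 1127.15
Import duty = 111599.00 × 12.8% = 14284.67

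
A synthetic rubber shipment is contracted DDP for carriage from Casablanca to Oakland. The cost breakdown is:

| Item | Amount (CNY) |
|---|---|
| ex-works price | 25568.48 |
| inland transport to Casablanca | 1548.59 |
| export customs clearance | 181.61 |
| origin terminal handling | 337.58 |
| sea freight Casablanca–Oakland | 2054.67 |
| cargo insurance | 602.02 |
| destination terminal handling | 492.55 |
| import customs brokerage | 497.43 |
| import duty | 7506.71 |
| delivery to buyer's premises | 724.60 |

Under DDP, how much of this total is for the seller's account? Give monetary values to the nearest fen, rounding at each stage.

DDP: the seller bears all costs including import duty.
Seller's account: goods 25568.48 + inland to port 1548.59 + export clearance 181.61 + origin terminal 337.58 + freight 2054.67 + insurance 602.02 + destination terminal 492.55 + brokerage 497.43 + duty 7506.71 + delivery 724.60 = 39514.24
Buyer's account: 0.00

Seller's account: CNY 39514.24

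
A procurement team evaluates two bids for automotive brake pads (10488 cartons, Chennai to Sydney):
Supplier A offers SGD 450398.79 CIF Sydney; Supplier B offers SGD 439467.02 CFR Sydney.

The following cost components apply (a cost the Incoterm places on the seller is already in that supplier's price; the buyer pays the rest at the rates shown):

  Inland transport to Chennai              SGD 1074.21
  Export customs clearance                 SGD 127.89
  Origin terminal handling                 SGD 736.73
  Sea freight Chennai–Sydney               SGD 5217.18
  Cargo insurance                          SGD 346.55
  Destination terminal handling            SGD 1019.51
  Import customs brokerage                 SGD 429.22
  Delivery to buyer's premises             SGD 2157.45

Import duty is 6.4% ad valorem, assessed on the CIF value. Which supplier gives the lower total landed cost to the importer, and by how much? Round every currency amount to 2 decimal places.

Supplier A (CIF):
The CIF price already equals the CIF value: 450398.79
Import duty = 450398.79 × 6.4% = 28825.52
Buyer bears (A): 1019.51 + 429.22 + 2157.45 = 3606.18
Landed cost (A) = invoice 450398.79 + 3606.18 + duty 28825.52 = 482830.49
Supplier B (CFR):
CIF value = CFR price + insurance = 439467.02 + 346.55 = 439813.57
Import duty = 439813.57 × 6.4% = 28148.07
Buyer bears (B): 346.55 + 1019.51 + 429.22 + 2157.45 = 3952.73
Landed cost (B) = invoice 439467.02 + 3952.73 + duty 28148.07 = 471567.82
Difference = |482830.49 − 471567.82| = 11262.67

Supplier B is cheaper by SGD 11262.67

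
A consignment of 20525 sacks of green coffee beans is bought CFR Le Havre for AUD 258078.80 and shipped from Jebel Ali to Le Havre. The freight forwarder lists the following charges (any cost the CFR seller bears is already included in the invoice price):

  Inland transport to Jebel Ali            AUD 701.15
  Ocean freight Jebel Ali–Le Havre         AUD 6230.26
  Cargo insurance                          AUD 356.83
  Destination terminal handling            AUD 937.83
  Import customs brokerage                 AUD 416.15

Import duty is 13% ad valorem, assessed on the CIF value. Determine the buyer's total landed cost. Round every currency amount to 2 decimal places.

Total landed cost: AUD 293386.24

CFR: the seller pays costs through ocean freight to the destination port, but not insurance.
Already in the invoice (seller's account under CFR): inland to port, freight — exclude.
CIF value = CFR price + insurance = 258078.80 + 356.83 = 258435.63
Import duty = 258435.63 × 13% = 33596.63
Buyer bears: insurance 356.83 + destination terminal 937.83 + brokerage 416.15 + duty 33596.63 = 35307.44
Landed cost = invoice 258078.80 + 35307.44 = 293386.24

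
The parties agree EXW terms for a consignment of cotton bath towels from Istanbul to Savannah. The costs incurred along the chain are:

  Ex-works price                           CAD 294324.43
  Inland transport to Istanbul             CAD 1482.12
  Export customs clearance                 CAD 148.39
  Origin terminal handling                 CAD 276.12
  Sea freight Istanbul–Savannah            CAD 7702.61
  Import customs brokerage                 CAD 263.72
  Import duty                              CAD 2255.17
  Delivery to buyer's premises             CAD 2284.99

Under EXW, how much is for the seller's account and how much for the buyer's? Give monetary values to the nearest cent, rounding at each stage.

EXW: the seller makes goods available at their premises; the buyer bears all onward costs.
Seller's account: goods 294324.43 = 294324.43
Buyer's account: inland to port 1482.12 + export clearance 148.39 + origin terminal 276.12 + freight 7702.61 + brokerage 263.72 + duty 2255.17 + delivery 2284.99 = 14413.12

Seller: CAD 294324.43; buyer: CAD 14413.12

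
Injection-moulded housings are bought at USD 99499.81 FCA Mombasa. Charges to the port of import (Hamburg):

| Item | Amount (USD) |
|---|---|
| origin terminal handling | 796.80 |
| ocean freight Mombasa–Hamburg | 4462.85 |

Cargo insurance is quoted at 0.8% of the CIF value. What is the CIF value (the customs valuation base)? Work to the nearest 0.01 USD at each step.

CIF value: USD 105604.29

Let C be the CIF value. C = FCA price + pre-shipment costs + freight + 0.8% × C
C − 0.8% × C = 99499.81 + 796.80 + 4462.85
0.992 × C = 104759.46
C = 104759.46 / 0.992 = 105604.29
Insurance premium = 0.8% × 105604.29 = 844.83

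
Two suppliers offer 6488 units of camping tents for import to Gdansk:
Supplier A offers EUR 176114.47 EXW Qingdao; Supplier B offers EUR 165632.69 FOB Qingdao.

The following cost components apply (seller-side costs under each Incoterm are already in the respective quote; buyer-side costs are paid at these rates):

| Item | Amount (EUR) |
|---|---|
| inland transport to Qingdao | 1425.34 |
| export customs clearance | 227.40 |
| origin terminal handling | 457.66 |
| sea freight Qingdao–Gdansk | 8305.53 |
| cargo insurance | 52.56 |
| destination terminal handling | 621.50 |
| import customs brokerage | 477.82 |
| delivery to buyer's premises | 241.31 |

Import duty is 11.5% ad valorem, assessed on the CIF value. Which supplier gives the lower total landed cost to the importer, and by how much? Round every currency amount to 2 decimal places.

Supplier A (EXW):
CIF value = EXW price + inland to port + export clearance + origin terminal + freight + insurance = 176114.47 + 1425.34 + 227.40 + 457.66 + 8305.53 + 52.56 = 186582.96
Import duty = 186582.96 × 11.5% = 21457.04
Buyer bears (A): 1425.34 + 227.40 + 457.66 + 8305.53 + 52.56 + 621.50 + 477.82 + 241.31 = 11809.12
Landed cost (A) = invoice 176114.47 + 11809.12 + duty 21457.04 = 209380.63
Supplier B (FOB):
CIF value = FOB price + freight + insurance = 165632.69 + 8305.53 + 52.56 = 173990.78
Import duty = 173990.78 × 11.5% = 20008.94
Buyer bears (B): 8305.53 + 52.56 + 621.50 + 477.82 + 241.31 = 9698.72
Landed cost (B) = invoice 165632.69 + 9698.72 + duty 20008.94 = 195340.35
Difference = |209380.63 − 195340.35| = 14040.28

Supplier B is cheaper by EUR 14040.28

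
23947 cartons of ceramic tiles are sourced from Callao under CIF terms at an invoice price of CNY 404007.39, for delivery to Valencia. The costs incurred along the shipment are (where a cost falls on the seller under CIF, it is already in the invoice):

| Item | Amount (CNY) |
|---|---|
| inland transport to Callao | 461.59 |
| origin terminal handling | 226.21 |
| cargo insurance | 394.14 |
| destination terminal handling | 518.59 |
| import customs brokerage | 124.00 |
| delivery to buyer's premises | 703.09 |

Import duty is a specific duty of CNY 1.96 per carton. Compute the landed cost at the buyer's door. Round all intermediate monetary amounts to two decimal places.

CIF: the seller pays costs through ocean freight and marine insurance to the destination port.
Already in the invoice (seller's account under CIF): inland to port, origin terminal, insurance — exclude.
The CIF price already equals the CIF value: 404007.39
Import duty = 23947 × 1.96 = 46936.12
Buyer bears: destination terminal 518.59 + brokerage 124.00 + delivery 703.09 + duty 46936.12 = 48281.80
Landed cost = invoice 404007.39 + 48281.80 = 452289.19

Total landed cost: CNY 452289.19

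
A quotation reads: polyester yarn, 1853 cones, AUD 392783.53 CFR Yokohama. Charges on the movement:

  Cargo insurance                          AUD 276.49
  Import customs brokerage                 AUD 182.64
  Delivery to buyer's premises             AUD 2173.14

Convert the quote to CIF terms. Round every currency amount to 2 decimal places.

Not relevant to the conversion: brokerage, delivery — on the buyer under both terms; not part of either seller's price.
From CFR to CIF, the seller additionally bears: insurance.
CIF price = 392783.53 + 276.49 = 393060.02

CIF price: AUD 393060.02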